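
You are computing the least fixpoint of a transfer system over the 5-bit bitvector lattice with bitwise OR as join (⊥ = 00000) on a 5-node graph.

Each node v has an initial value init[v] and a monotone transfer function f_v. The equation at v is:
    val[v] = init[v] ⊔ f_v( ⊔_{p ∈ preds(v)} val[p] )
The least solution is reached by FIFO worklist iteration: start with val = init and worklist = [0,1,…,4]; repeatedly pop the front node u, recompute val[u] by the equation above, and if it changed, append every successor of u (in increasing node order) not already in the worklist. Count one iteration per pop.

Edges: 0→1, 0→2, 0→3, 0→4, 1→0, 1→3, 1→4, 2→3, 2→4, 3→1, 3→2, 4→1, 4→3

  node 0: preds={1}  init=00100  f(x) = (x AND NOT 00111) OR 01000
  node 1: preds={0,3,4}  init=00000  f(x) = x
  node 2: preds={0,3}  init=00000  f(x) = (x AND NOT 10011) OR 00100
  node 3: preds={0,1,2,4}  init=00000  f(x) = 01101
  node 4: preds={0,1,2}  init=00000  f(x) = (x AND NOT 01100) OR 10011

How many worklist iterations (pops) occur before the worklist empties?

14

Worklist (14 pops):
  #1 pop 0: in=00000 → 01100 (was 00100); enqueue []
  #2 pop 1: in=01100 → 01100 (was 00000); enqueue [0]
  #3 pop 2: in=01100 → 01100 (was 00000); enqueue []
  #4 pop 3: in=01100 → 01101 (was 00000); enqueue [1,2]
  #5 pop 4: in=01100 → 10011 (was 00000); enqueue [3]
  #6 pop 0: in=01100 → 01100 (no change)
  #7 pop 1: in=11111 → 11111 (was 01100); enqueue [0,4]
  #8 pop 2: in=01101 → 01100 (no change)
  #9 pop 3: in=11111 → 01101 (no change)
  #10 pop 0: in=11111 → 11100 (was 01100); enqueue [1,2,3]
  #11 pop 4: in=11111 → 10011 (no change)
  #12 pop 1: in=11111 → 11111 (no change)
  #13 pop 2: in=11101 → 01100 (no change)
  #14 pop 3: in=11111 → 01101 (no change)

Fixpoint:
  val[0] = 11100
  val[1] = 11111
  val[2] = 01100
  val[3] = 01101
  val[4] = 10011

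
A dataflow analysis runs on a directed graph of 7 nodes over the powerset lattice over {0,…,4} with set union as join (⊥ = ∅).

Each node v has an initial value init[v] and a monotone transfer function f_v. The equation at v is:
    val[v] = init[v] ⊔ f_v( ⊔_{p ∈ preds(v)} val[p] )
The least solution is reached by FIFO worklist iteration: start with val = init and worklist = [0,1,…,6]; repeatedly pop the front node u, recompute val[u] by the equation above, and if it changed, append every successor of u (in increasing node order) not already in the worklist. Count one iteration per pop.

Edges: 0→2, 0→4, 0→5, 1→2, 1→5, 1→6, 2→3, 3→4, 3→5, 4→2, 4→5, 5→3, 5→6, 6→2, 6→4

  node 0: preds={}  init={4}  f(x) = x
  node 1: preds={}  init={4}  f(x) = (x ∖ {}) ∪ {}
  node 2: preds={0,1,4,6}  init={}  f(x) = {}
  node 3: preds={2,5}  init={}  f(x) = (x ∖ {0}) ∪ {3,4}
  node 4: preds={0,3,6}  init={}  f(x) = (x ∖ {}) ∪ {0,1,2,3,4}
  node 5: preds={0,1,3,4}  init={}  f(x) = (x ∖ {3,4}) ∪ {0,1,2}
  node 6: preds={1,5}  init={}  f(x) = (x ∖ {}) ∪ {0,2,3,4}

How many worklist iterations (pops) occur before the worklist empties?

11

Worklist (11 pops):
  #1 pop 0: in={} → {4} (no change)
  #2 pop 1: in={} → {4} (no change)
  #3 pop 2: in={4} → {} (no change)
  #4 pop 3: in={} → {3,4} (was {}); enqueue []
  #5 pop 4: in={3,4} → {0,1,2,3,4} (was {}); enqueue [2]
  #6 pop 5: in={0,1,2,3,4} → {0,1,2} (was {}); enqueue [3]
  #7 pop 6: in={0,1,2,4} → {0,1,2,3,4} (was {}); enqueue [4]
  #8 pop 2: in={0,1,2,3,4} → {} (no change)
  #9 pop 3: in={0,1,2} → {1,2,3,4} (was {3,4}); enqueue [5]
  #10 pop 4: in={0,1,2,3,4} → {0,1,2,3,4} (no change)
  #11 pop 5: in={0,1,2,3,4} → {0,1,2} (no change)

Fixpoint:
  val[0] = {4}
  val[1] = {4}
  val[2] = {}
  val[3] = {1,2,3,4}
  val[4] = {0,1,2,3,4}
  val[5] = {0,1,2}
  val[6] = {0,1,2,3,4}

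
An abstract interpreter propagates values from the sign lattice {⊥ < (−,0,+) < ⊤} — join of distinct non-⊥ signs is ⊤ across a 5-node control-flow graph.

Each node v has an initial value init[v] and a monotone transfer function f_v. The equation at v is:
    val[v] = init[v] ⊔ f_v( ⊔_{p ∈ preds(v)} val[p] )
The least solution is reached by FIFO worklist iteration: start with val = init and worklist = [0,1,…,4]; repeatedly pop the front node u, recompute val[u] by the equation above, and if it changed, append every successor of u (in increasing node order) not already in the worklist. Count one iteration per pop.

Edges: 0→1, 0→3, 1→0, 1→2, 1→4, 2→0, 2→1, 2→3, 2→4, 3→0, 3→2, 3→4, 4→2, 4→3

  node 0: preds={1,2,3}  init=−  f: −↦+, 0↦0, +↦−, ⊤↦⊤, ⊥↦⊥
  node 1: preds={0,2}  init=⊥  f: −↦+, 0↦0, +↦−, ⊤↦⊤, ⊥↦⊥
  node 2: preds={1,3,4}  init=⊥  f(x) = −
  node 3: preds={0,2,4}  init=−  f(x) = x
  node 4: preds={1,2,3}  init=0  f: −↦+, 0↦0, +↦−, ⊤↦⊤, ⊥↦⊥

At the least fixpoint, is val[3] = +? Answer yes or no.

Trace (9 dequeues):
  [1] u=0 | in − | out ⊤ | prev − | push {}
  [2] u=1 | in ⊤ | out ⊤ | prev ⊥ | push {0}
  [3] u=2 | in ⊤ | out − | prev ⊥ | push {1}
  [4] u=3 | in ⊤ | out ⊤ | prev − | push {2}
  [5] u=4 | in ⊤ | out ⊤ | prev 0 | push {3}
  [6] u=0 | in ⊤ | out ⊤ | ==
  [7] u=1 | in ⊤ | out ⊤ | ==
  [8] u=2 | in ⊤ | out − | ==
  [9] u=3 | in ⊤ | out ⊤ | ==

Converged values:
  [0] ⊤
  [1] ⊤
  [2] −
  [3] ⊤
  [4] ⊤

no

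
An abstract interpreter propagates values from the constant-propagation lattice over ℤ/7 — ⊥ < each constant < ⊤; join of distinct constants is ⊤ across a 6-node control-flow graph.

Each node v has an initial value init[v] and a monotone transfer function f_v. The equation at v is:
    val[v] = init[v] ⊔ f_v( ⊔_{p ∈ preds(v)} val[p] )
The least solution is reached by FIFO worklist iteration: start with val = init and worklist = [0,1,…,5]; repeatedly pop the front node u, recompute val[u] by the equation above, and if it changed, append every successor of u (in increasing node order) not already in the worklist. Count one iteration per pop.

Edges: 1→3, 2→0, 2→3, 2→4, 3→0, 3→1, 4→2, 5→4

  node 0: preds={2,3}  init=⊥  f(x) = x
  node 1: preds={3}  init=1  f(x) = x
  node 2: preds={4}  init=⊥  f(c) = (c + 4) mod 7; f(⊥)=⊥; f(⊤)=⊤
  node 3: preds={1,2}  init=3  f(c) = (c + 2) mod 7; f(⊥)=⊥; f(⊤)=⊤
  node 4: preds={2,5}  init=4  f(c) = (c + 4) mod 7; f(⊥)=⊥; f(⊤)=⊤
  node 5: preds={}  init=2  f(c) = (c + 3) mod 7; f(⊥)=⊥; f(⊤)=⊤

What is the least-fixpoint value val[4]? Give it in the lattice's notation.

⊤

Trace (12 dequeues):
  [1] u=0 | in 3 | out 3 | prev ⊥ | push {}
  [2] u=1 | in 3 | out ⊤ | prev 1 | push {}
  [3] u=2 | in 4 | out 1 | prev ⊥ | push {0}
  [4] u=3 | in ⊤ | out ⊤ | prev 3 | push {1}
  [5] u=4 | in ⊤ | out ⊤ | prev 4 | push {2}
  [6] u=5 | in ⊥ | out 2 | ==
  [7] u=0 | in ⊤ | out ⊤ | prev 3 | push {}
  [8] u=1 | in ⊤ | out ⊤ | ==
  [9] u=2 | in ⊤ | out ⊤ | prev 1 | push {0,3,4}
  [10] u=0 | in ⊤ | out ⊤ | ==
  [11] u=3 | in ⊤ | out ⊤ | ==
  [12] u=4 | in ⊤ | out ⊤ | ==

Converged values:
  [0] ⊤
  [1] ⊤
  [2] ⊤
  [3] ⊤
  [4] ⊤
  [5] 2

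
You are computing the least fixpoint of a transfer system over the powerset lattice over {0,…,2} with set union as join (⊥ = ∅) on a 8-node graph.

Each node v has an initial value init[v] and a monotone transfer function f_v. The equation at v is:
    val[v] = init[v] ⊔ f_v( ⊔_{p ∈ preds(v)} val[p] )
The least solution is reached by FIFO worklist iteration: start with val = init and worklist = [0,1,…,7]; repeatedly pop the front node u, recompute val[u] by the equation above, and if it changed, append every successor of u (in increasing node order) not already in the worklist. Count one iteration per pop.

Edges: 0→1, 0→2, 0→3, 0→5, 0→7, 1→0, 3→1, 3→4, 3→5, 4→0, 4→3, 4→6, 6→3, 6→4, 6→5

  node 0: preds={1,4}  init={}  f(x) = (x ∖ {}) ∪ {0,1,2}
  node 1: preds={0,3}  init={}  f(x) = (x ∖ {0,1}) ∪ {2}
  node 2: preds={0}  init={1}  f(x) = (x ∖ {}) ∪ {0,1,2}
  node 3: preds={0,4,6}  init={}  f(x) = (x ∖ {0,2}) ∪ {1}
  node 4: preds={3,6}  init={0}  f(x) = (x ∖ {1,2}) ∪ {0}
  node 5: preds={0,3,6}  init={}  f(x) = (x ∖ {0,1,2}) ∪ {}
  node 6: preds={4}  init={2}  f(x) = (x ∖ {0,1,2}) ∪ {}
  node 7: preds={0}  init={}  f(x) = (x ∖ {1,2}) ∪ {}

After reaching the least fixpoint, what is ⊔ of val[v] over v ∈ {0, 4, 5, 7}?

Trace (10 dequeues):
  [1] u=0 | in {0} | out {0,1,2} | prev {} | push {}
  [2] u=1 | in {0,1,2} | out {2} | prev {} | push {0}
  [3] u=2 | in {0,1,2} | out {0,1,2} | prev {1} | push {}
  [4] u=3 | in {0,1,2} | out {1} | prev {} | push {1}
  [5] u=4 | in {1,2} | out {0} | ==
  [6] u=5 | in {0,1,2} | out {} | ==
  [7] u=6 | in {0} | out {2} | ==
  [8] u=7 | in {0,1,2} | out {0} | prev {} | push {}
  [9] u=0 | in {0,2} | out {0,1,2} | ==
  [10] u=1 | in {0,1,2} | out {2} | ==

Converged values:
  [0] {0,1,2}
  [1] {2}
  [2] {0,1,2}
  [3] {1}
  [4] {0}
  [5] {}
  [6] {2}
  [7] {0}

{0,1,2}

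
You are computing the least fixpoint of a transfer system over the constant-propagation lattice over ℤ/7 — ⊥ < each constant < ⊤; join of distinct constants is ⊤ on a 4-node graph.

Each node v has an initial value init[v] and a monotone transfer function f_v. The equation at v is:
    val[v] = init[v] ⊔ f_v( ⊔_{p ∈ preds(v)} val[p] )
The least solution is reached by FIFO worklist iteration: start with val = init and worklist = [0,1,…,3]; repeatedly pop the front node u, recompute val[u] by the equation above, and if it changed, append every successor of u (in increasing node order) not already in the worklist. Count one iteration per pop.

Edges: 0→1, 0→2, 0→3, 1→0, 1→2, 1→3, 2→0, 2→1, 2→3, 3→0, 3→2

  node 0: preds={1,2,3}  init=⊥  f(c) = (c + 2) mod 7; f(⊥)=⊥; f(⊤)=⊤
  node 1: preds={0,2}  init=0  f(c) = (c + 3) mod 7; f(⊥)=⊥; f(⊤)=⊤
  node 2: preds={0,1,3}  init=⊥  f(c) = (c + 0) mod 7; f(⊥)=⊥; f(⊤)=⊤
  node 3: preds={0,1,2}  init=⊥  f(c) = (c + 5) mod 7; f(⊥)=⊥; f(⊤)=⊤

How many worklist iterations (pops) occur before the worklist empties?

8

Iteration log — 8 steps:
  step 1. node 0  ⊔preds=0  new=2  old=⊥  +wl: 
  step 2. node 1  ⊔preds=2  new=⊤  old=0  +wl: 0
  step 3. node 2  ⊔preds=⊤  new=⊤  old=⊥  +wl: 1
  step 4. node 3  ⊔preds=⊤  new=⊤  old=⊥  +wl: 2
  step 5. node 0  ⊔preds=⊤  new=⊤  old=2  +wl: 3
  step 6. node 1  ⊔preds=⊤  new=⊤  stable
  step 7. node 2  ⊔preds=⊤  new=⊤  stable
  step 8. node 3  ⊔preds=⊤  new=⊤  stable

Least fixpoint reached:
  node 0: ⊤
  node 1: ⊤
  node 2: ⊤
  node 3: ⊤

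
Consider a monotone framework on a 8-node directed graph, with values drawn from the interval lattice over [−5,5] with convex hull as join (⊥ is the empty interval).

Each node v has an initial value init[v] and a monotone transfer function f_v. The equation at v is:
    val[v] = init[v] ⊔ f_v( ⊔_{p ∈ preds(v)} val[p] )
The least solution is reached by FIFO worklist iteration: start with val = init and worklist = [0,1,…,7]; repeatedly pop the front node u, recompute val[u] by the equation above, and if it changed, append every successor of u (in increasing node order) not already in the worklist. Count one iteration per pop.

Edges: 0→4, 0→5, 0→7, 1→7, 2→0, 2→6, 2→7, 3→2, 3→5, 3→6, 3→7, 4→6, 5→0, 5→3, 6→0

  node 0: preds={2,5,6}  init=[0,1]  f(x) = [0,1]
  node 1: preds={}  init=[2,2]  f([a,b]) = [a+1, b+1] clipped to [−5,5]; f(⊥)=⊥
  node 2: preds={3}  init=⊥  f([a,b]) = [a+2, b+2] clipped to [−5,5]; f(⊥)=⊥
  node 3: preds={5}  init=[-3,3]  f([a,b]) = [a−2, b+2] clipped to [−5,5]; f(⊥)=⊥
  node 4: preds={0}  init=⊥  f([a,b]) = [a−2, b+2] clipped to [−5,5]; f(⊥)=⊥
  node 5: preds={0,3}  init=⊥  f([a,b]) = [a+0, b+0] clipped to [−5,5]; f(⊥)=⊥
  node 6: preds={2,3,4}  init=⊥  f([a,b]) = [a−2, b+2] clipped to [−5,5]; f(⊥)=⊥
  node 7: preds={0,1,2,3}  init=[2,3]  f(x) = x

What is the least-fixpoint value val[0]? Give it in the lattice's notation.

Worklist (16 pops):
  #1 pop 0: in=⊥ → [0,1] (no change)
  #2 pop 1: in=⊥ → [2,2] (no change)
  #3 pop 2: in=[-3,3] → [-1,5] (was ⊥); enqueue [0]
  #4 pop 3: in=⊥ → [-3,3] (no change)
  #5 pop 4: in=[0,1] → [-2,3] (was ⊥); enqueue []
  #6 pop 5: in=[-3,3] → [-3,3] (was ⊥); enqueue [3]
  #7 pop 6: in=[-3,5] → [-5,5] (was ⊥); enqueue []
  #8 pop 7: in=[-3,5] → [-3,5] (was [2,3]); enqueue []
  #9 pop 0: in=[-5,5] → [0,1] (no change)
  #10 pop 3: in=[-3,3] → [-5,5] (was [-3,3]); enqueue [2,5,6,7]
  #11 pop 2: in=[-5,5] → [-3,5] (was [-1,5]); enqueue [0]
  #12 pop 5: in=[-5,5] → [-5,5] (was [-3,3]); enqueue [3]
  #13 pop 6: in=[-5,5] → [-5,5] (no change)
  #14 pop 7: in=[-5,5] → [-5,5] (was [-3,5]); enqueue []
  #15 pop 0: in=[-5,5] → [0,1] (no change)
  #16 pop 3: in=[-5,5] → [-5,5] (no change)

Fixpoint:
  val[0] = [0,1]
  val[1] = [2,2]
  val[2] = [-3,5]
  val[3] = [-5,5]
  val[4] = [-2,3]
  val[5] = [-5,5]
  val[6] = [-5,5]
  val[7] = [-5,5]

[0,1]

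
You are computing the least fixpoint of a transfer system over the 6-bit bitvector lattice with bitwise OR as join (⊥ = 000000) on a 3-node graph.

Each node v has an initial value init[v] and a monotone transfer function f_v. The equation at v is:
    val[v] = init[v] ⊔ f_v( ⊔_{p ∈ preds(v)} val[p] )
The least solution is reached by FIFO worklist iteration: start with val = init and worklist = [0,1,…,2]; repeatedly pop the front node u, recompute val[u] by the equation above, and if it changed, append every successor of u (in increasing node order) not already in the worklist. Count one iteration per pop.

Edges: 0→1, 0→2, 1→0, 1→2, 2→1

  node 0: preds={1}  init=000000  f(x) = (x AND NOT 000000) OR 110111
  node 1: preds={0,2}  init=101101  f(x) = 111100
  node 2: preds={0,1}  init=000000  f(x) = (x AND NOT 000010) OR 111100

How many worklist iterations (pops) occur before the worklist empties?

Trace (5 dequeues):
  [1] u=0 | in 101101 | out 111111 | prev 000000 | push {}
  [2] u=1 | in 111111 | out 111101 | prev 101101 | push {0}
  [3] u=2 | in 111111 | out 111101 | prev 000000 | push {1}
  [4] u=0 | in 111101 | out 111111 | ==
  [5] u=1 | in 111111 | out 111101 | ==

Converged values:
  [0] 111111
  [1] 111101
  [2] 111101

5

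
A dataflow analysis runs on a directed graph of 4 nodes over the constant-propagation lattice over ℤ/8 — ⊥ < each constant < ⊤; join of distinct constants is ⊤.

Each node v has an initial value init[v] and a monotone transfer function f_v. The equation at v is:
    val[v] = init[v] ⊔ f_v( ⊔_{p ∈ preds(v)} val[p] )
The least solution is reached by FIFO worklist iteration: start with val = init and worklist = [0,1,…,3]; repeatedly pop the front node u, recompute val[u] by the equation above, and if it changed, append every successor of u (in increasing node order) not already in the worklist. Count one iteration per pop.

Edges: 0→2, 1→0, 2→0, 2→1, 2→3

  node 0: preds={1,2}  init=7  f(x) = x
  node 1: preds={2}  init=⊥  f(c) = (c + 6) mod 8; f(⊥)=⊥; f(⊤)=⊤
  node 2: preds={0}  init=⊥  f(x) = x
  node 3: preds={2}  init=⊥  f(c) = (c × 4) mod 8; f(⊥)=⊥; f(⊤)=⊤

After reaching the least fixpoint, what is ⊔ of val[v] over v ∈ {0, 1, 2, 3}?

⊤

Worklist (12 pops):
  #1 pop 0: in=⊥ → 7 (no change)
  #2 pop 1: in=⊥ → ⊥ (no change)
  #3 pop 2: in=7 → 7 (was ⊥); enqueue [0,1]
  #4 pop 3: in=7 → 4 (was ⊥); enqueue []
  #5 pop 0: in=7 → 7 (no change)
  #6 pop 1: in=7 → 5 (was ⊥); enqueue [0]
  #7 pop 0: in=⊤ → ⊤ (was 7); enqueue [2]
  #8 pop 2: in=⊤ → ⊤ (was 7); enqueue [0,1,3]
  #9 pop 0: in=⊤ → ⊤ (no change)
  #10 pop 1: in=⊤ → ⊤ (was 5); enqueue [0]
  #11 pop 3: in=⊤ → ⊤ (was 4); enqueue []
  #12 pop 0: in=⊤ → ⊤ (no change)

Fixpoint:
  val[0] = ⊤
  val[1] = ⊤
  val[2] = ⊤
  val[3] = ⊤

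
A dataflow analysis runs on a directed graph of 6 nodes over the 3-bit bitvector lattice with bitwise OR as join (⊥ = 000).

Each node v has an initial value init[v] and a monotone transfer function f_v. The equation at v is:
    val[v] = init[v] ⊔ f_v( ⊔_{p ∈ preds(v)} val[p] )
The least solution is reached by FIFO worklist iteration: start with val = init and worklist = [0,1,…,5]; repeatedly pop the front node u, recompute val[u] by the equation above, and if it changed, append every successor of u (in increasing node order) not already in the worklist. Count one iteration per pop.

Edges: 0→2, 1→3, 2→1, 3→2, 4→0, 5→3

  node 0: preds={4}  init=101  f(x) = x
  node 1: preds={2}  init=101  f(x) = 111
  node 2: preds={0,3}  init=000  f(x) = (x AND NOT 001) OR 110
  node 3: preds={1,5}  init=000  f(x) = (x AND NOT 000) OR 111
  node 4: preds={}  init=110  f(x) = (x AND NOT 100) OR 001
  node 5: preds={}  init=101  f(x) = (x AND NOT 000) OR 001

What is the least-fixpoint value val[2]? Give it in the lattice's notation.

Worklist (9 pops):
  #1 pop 0: in=110 → 111 (was 101); enqueue []
  #2 pop 1: in=000 → 111 (was 101); enqueue []
  #3 pop 2: in=111 → 110 (was 000); enqueue [1]
  #4 pop 3: in=111 → 111 (was 000); enqueue [2]
  #5 pop 4: in=000 → 111 (was 110); enqueue [0]
  #6 pop 5: in=000 → 101 (no change)
  #7 pop 1: in=110 → 111 (no change)
  #8 pop 2: in=111 → 110 (no change)
  #9 pop 0: in=111 → 111 (no change)

Fixpoint:
  val[0] = 111
  val[1] = 111
  val[2] = 110
  val[3] = 111
  val[4] = 111
  val[5] = 101

110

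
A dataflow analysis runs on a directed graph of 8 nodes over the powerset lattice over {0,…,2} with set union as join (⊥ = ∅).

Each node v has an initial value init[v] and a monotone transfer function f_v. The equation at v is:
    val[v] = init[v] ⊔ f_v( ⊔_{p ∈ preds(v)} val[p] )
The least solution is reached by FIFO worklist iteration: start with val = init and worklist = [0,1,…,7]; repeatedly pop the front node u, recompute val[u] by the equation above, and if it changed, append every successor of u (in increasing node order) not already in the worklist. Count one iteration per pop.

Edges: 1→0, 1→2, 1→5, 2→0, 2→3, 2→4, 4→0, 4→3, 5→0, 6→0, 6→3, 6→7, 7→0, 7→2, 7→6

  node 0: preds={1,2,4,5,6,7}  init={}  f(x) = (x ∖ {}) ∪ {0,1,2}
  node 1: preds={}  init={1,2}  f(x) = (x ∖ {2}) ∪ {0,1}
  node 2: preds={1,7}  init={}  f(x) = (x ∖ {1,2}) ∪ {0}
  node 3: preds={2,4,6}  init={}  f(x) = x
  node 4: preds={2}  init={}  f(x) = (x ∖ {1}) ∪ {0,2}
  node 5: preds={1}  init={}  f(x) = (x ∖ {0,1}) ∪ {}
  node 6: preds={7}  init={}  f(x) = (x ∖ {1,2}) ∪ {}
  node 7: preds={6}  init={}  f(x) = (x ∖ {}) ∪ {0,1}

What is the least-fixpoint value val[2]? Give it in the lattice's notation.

Iteration log — 15 steps:
  step 1. node 0  ⊔preds={1,2}  new={0,1,2}  old={}  +wl: 
  step 2. node 1  ⊔preds={}  new={0,1,2}  old={1,2}  +wl: 0
  step 3. node 2  ⊔preds={0,1,2}  new={0}  old={}  +wl: 
  step 4. node 3  ⊔preds={0}  new={0}  old={}  +wl: 
  step 5. node 4  ⊔preds={0}  new={0,2}  old={}  +wl: 3
  step 6. node 5  ⊔preds={0,1,2}  new={2}  old={}  +wl: 
  step 7. node 6  ⊔preds={}  new={}  stable
  step 8. node 7  ⊔preds={}  new={0,1}  old={}  +wl: 2,6
  step 9. node 0  ⊔preds={0,1,2}  new={0,1,2}  stable
  step 10. node 3  ⊔preds={0,2}  new={0,2}  old={0}  +wl: 
  step 11. node 2  ⊔preds={0,1,2}  new={0}  stable
  step 12. node 6  ⊔preds={0,1}  new={0}  old={}  +wl: 0,3,7
  step 13. node 0  ⊔preds={0,1,2}  new={0,1,2}  stable
  step 14. node 3  ⊔preds={0,2}  new={0,2}  stable
  step 15. node 7  ⊔preds={0}  new={0,1}  stable

Least fixpoint reached:
  node 0: {0,1,2}
  node 1: {0,1,2}
  node 2: {0}
  node 3: {0,2}
  node 4: {0,2}
  node 5: {2}
  node 6: {0}
  node 7: {0,1}

{0}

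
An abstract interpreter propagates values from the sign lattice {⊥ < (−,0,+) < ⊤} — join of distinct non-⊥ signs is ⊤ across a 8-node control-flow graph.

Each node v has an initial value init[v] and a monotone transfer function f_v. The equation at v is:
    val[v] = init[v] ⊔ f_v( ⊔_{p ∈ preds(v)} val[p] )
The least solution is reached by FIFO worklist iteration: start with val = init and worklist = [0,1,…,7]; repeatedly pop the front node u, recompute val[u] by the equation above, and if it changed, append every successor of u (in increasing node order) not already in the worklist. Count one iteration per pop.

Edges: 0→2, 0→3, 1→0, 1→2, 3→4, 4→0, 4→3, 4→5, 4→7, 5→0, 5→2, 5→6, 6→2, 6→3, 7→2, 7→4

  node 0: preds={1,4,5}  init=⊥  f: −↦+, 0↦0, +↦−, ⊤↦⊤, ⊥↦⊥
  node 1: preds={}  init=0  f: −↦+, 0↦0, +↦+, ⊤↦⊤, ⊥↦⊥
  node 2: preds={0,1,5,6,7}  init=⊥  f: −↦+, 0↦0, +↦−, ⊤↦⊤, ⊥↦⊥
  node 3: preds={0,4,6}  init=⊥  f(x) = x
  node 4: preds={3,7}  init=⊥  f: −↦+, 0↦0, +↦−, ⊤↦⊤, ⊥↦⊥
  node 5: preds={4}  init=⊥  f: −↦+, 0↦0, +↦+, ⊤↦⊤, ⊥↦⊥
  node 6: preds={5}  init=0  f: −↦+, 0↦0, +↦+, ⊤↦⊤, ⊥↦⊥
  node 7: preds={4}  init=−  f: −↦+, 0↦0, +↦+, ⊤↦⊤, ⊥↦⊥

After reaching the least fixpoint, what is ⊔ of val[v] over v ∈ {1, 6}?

Trace (12 dequeues):
  [1] u=0 | in 0 | out 0 | prev ⊥ | push {}
  [2] u=1 | in ⊥ | out 0 | ==
  [3] u=2 | in ⊤ | out ⊤ | prev ⊥ | push {}
  [4] u=3 | in 0 | out 0 | prev ⊥ | push {}
  [5] u=4 | in ⊤ | out ⊤ | prev ⊥ | push {0,3}
  [6] u=5 | in ⊤ | out ⊤ | prev ⊥ | push {2}
  [7] u=6 | in ⊤ | out ⊤ | prev 0 | push {}
  [8] u=7 | in ⊤ | out ⊤ | prev − | push {4}
  [9] u=0 | in ⊤ | out ⊤ | prev 0 | push {}
  [10] u=3 | in ⊤ | out ⊤ | prev 0 | push {}
  [11] u=2 | in ⊤ | out ⊤ | ==
  [12] u=4 | in ⊤ | out ⊤ | ==

Converged values:
  [0] ⊤
  [1] 0
  [2] ⊤
  [3] ⊤
  [4] ⊤
  [5] ⊤
  [6] ⊤
  [7] ⊤

⊤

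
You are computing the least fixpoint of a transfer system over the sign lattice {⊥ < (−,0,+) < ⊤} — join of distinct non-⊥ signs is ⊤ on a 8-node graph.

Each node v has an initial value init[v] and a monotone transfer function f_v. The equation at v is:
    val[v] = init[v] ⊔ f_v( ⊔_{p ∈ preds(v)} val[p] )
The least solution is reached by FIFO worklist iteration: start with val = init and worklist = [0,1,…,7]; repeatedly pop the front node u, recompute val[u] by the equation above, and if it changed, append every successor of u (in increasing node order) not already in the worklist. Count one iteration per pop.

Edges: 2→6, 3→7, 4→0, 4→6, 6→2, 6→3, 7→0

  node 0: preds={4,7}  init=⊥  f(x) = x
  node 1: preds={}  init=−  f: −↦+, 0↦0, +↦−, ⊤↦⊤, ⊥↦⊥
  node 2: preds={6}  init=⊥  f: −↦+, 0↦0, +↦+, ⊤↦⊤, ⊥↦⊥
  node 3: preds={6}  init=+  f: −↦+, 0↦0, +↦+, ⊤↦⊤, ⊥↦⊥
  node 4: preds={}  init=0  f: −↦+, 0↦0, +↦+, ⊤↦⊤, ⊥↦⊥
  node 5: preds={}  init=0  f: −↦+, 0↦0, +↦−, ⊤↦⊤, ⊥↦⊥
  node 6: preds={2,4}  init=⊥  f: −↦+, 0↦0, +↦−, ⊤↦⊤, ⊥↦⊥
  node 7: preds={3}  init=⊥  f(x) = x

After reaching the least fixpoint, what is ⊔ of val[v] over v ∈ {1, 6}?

⊤

Worklist (14 pops):
  #1 pop 0: in=0 → 0 (was ⊥); enqueue []
  #2 pop 1: in=⊥ → − (no change)
  #3 pop 2: in=⊥ → ⊥ (no change)
  #4 pop 3: in=⊥ → + (no change)
  #5 pop 4: in=⊥ → 0 (no change)
  #6 pop 5: in=⊥ → 0 (no change)
  #7 pop 6: in=0 → 0 (was ⊥); enqueue [2,3]
  #8 pop 7: in=+ → + (was ⊥); enqueue [0]
  #9 pop 2: in=0 → 0 (was ⊥); enqueue [6]
  #10 pop 3: in=0 → ⊤ (was +); enqueue [7]
  #11 pop 0: in=⊤ → ⊤ (was 0); enqueue []
  #12 pop 6: in=0 → 0 (no change)
  #13 pop 7: in=⊤ → ⊤ (was +); enqueue [0]
  #14 pop 0: in=⊤ → ⊤ (no change)

Fixpoint:
  val[0] = ⊤
  val[1] = −
  val[2] = 0
  val[3] = ⊤
  val[4] = 0
  val[5] = 0
  val[6] = 0
  val[7] = ⊤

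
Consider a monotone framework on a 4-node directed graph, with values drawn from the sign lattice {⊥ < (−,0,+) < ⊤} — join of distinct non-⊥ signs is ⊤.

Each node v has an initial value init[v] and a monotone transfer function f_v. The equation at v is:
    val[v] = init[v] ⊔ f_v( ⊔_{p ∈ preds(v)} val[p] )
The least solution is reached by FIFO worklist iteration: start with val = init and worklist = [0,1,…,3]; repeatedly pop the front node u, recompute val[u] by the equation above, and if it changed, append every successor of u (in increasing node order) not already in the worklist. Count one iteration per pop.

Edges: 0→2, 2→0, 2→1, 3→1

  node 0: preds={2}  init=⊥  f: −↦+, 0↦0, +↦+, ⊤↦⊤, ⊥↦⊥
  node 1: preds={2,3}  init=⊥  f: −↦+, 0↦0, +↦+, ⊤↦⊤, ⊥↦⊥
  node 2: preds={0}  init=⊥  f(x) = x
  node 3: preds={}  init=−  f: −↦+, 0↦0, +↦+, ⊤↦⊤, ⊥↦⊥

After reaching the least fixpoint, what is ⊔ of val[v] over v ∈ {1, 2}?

Worklist (4 pops):
  #1 pop 0: in=⊥ → ⊥ (no change)
  #2 pop 1: in=− → + (was ⊥); enqueue []
  #3 pop 2: in=⊥ → ⊥ (no change)
  #4 pop 3: in=⊥ → − (no change)

Fixpoint:
  val[0] = ⊥
  val[1] = +
  val[2] = ⊥
  val[3] = −

+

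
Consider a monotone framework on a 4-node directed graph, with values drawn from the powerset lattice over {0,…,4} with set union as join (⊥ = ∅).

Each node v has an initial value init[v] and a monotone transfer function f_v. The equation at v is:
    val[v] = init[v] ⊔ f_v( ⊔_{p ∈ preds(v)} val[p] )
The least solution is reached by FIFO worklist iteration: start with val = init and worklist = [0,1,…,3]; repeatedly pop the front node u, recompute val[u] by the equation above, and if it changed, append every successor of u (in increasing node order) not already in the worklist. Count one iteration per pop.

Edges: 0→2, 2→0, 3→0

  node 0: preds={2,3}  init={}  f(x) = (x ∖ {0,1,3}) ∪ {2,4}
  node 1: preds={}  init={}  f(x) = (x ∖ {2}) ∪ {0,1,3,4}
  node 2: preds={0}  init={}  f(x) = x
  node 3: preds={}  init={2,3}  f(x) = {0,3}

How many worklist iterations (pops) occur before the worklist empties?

Worklist (5 pops):
  #1 pop 0: in={2,3} → {2,4} (was {}); enqueue []
  #2 pop 1: in={} → {0,1,3,4} (was {}); enqueue []
  #3 pop 2: in={2,4} → {2,4} (was {}); enqueue [0]
  #4 pop 3: in={} → {0,2,3} (was {2,3}); enqueue []
  #5 pop 0: in={0,2,3,4} → {2,4} (no change)

Fixpoint:
  val[0] = {2,4}
  val[1] = {0,1,3,4}
  val[2] = {2,4}
  val[3] = {0,2,3}

5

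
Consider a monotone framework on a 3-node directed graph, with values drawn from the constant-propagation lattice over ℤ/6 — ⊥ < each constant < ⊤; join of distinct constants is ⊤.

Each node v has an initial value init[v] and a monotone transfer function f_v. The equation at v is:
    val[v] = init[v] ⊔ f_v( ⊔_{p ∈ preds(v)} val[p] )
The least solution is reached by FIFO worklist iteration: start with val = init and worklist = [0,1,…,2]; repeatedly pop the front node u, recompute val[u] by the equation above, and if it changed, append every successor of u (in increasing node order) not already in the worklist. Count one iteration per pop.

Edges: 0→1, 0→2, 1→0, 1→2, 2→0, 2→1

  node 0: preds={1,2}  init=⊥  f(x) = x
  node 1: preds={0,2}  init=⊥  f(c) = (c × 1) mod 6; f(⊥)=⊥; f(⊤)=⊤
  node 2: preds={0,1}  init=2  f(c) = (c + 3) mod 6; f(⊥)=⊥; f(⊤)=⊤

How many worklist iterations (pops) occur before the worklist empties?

7

Trace (7 dequeues):
  [1] u=0 | in 2 | out 2 | prev ⊥ | push {}
  [2] u=1 | in 2 | out 2 | prev ⊥ | push {0}
  [3] u=2 | in 2 | out ⊤ | prev 2 | push {1}
  [4] u=0 | in ⊤ | out ⊤ | prev 2 | push {2}
  [5] u=1 | in ⊤ | out ⊤ | prev 2 | push {0}
  [6] u=2 | in ⊤ | out ⊤ | ==
  [7] u=0 | in ⊤ | out ⊤ | ==

Converged values:
  [0] ⊤
  [1] ⊤
  [2] ⊤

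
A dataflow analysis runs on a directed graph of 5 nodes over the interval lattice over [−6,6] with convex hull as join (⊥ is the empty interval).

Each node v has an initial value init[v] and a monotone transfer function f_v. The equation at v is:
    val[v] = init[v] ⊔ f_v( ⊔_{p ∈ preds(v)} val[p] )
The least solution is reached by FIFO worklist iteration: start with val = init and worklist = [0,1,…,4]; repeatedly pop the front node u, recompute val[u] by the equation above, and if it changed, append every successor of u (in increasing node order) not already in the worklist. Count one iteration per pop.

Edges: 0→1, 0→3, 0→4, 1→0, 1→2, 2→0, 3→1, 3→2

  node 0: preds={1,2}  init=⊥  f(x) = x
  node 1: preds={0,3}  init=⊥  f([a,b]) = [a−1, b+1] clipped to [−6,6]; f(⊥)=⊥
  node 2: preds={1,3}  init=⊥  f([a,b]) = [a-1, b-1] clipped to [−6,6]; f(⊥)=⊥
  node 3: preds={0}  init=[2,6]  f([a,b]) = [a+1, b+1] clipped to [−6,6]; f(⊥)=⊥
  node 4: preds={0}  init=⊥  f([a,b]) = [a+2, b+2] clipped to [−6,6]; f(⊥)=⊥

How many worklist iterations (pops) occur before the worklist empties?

41

Trace (41 dequeues):
  [1] u=0 | in ⊥ | out ⊥ | ==
  [2] u=1 | in [2,6] | out [1,6] | prev ⊥ | push {0}
  [3] u=2 | in [1,6] | out [0,5] | prev ⊥ | push {}
  [4] u=3 | in ⊥ | out [2,6] | ==
  [5] u=4 | in ⊥ | out ⊥ | ==
  [6] u=0 | in [0,6] | out [0,6] | prev ⊥ | push {1,3,4}
  [7] u=1 | in [0,6] | out [-1,6] | prev [1,6] | push {0,2}
  [8] u=3 | in [0,6] | out [1,6] | prev [2,6] | push {1}
  [9] u=4 | in [0,6] | out [2,6] | prev ⊥ | push {}
  [10] u=0 | in [-1,6] | out [-1,6] | prev [0,6] | push {3,4}
  [11] u=2 | in [-1,6] | out [-2,5] | prev [0,5] | push {0}
  [12] u=1 | in [-1,6] | out [-2,6] | prev [-1,6] | push {2}
  [13] u=3 | in [-1,6] | out [0,6] | prev [1,6] | push {1}
  [14] u=4 | in [-1,6] | out [1,6] | prev [2,6] | push {}
  [15] u=0 | in [-2,6] | out [-2,6] | prev [-1,6] | push {3,4}
  [16] u=2 | in [-2,6] | out [-3,5] | prev [-2,5] | push {0}
  [17] u=1 | in [-2,6] | out [-3,6] | prev [-2,6] | push {2}
  [18] u=3 | in [-2,6] | out [-1,6] | prev [0,6] | push {1}
  [19] u=4 | in [-2,6] | out [0,6] | prev [1,6] | push {}
  [20] u=0 | in [-3,6] | out [-3,6] | prev [-2,6] | push {3,4}
  [21] u=2 | in [-3,6] | out [-4,5] | prev [-3,5] | push {0}
  [22] u=1 | in [-3,6] | out [-4,6] | prev [-3,6] | push {2}
  [23] u=3 | in [-3,6] | out [-2,6] | prev [-1,6] | push {1}
  [24] u=4 | in [-3,6] | out [-1,6] | prev [0,6] | push {}
  [25] u=0 | in [-4,6] | out [-4,6] | prev [-3,6] | push {3,4}
  [26] u=2 | in [-4,6] | out [-5,5] | prev [-4,5] | push {0}
  [27] u=1 | in [-4,6] | out [-5,6] | prev [-4,6] | push {2}
  [28] u=3 | in [-4,6] | out [-3,6] | prev [-2,6] | push {1}
  [29] u=4 | in [-4,6] | out [-2,6] | prev [-1,6] | push {}
  [30] u=0 | in [-5,6] | out [-5,6] | prev [-4,6] | push {3,4}
  [31] u=2 | in [-5,6] | out [-6,5] | prev [-5,5] | push {0}
  [32] u=1 | in [-5,6] | out [-6,6] | prev [-5,6] | push {2}
  [33] u=3 | in [-5,6] | out [-4,6] | prev [-3,6] | push {1}
  [34] u=4 | in [-5,6] | out [-3,6] | prev [-2,6] | push {}
  [35] u=0 | in [-6,6] | out [-6,6] | prev [-5,6] | push {3,4}
  [36] u=2 | in [-6,6] | out [-6,5] | ==
  [37] u=1 | in [-6,6] | out [-6,6] | ==
  [38] u=3 | in [-6,6] | out [-5,6] | prev [-4,6] | push {1,2}
  [39] u=4 | in [-6,6] | out [-4,6] | prev [-3,6] | push {}
  [40] u=1 | in [-6,6] | out [-6,6] | ==
  [41] u=2 | in [-6,6] | out [-6,5] | ==

Converged values:
  [0] [-6,6]
  [1] [-6,6]
  [2] [-6,5]
  [3] [-5,6]
  [4] [-4,6]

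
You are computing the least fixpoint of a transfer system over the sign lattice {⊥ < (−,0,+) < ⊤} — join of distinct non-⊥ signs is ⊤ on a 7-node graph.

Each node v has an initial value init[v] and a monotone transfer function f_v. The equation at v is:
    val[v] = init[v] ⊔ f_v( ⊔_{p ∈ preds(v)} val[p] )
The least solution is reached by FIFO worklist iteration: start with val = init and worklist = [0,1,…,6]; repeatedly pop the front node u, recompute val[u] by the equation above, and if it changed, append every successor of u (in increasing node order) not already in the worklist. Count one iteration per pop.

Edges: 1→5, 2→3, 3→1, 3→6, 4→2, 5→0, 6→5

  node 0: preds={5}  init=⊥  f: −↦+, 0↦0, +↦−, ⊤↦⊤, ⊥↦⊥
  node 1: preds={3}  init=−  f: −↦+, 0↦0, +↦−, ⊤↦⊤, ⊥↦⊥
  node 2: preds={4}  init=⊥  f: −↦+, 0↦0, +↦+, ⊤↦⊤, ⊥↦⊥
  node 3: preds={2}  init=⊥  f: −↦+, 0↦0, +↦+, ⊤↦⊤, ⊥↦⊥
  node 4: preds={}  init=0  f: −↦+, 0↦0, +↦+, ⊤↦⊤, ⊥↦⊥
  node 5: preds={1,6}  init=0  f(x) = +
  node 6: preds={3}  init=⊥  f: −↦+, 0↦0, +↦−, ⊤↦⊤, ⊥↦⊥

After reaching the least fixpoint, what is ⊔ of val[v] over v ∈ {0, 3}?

Worklist (10 pops):
  #1 pop 0: in=0 → 0 (was ⊥); enqueue []
  #2 pop 1: in=⊥ → − (no change)
  #3 pop 2: in=0 → 0 (was ⊥); enqueue []
  #4 pop 3: in=0 → 0 (was ⊥); enqueue [1]
  #5 pop 4: in=⊥ → 0 (no change)
  #6 pop 5: in=− → ⊤ (was 0); enqueue [0]
  #7 pop 6: in=0 → 0 (was ⊥); enqueue [5]
  #8 pop 1: in=0 → ⊤ (was −); enqueue []
  #9 pop 0: in=⊤ → ⊤ (was 0); enqueue []
  #10 pop 5: in=⊤ → ⊤ (no change)

Fixpoint:
  val[0] = ⊤
  val[1] = ⊤
  val[2] = 0
  val[3] = 0
  val[4] = 0
  val[5] = ⊤
  val[6] = 0

⊤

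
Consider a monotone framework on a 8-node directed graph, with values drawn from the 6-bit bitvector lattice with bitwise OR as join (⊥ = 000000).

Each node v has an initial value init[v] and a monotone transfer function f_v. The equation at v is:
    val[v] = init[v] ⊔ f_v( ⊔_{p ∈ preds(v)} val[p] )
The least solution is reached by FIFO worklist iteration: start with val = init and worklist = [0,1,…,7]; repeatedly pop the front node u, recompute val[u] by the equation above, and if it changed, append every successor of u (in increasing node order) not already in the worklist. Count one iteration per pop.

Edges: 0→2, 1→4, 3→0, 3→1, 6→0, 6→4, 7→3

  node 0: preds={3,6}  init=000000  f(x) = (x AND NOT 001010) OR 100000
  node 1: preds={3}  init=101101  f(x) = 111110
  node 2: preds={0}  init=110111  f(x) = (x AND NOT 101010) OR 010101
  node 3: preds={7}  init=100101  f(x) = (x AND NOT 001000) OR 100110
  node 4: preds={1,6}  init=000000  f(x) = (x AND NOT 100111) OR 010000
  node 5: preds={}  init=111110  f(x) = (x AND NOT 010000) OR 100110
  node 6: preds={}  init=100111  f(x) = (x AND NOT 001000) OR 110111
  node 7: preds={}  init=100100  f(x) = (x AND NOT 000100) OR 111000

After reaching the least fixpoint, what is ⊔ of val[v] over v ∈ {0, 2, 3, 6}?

110111

Iteration log — 15 steps:
  step 1. node 0  ⊔preds=100111  new=100101  old=000000  +wl: 
  step 2. node 1  ⊔preds=100101  new=111111  old=101101  +wl: 
  step 3. node 2  ⊔preds=100101  new=110111  stable
  step 4. node 3  ⊔preds=100100  new=100111  old=100101  +wl: 0,1
  step 5. node 4  ⊔preds=111111  new=011000  old=000000  +wl: 
  step 6. node 5  ⊔preds=000000  new=111110  stable
  step 7. node 6  ⊔preds=000000  new=110111  old=100111  +wl: 4
  step 8. node 7  ⊔preds=000000  new=111100  old=100100  +wl: 3
  step 9. node 0  ⊔preds=110111  new=110101  old=100101  +wl: 2
  step 10. node 1  ⊔preds=100111  new=111111  stable
  step 11. node 4  ⊔preds=111111  new=011000  stable
  step 12. node 3  ⊔preds=111100  new=110111  old=100111  +wl: 0,1
  step 13. node 2  ⊔preds=110101  new=110111  stable
  step 14. node 0  ⊔preds=110111  new=110101  stable
  step 15. node 1  ⊔preds=110111  new=111111  stable

Least fixpoint reached:
  node 0: 110101
  node 1: 111111
  node 2: 110111
  node 3: 110111
  node 4: 011000
  node 5: 111110
  node 6: 110111
  node 7: 111100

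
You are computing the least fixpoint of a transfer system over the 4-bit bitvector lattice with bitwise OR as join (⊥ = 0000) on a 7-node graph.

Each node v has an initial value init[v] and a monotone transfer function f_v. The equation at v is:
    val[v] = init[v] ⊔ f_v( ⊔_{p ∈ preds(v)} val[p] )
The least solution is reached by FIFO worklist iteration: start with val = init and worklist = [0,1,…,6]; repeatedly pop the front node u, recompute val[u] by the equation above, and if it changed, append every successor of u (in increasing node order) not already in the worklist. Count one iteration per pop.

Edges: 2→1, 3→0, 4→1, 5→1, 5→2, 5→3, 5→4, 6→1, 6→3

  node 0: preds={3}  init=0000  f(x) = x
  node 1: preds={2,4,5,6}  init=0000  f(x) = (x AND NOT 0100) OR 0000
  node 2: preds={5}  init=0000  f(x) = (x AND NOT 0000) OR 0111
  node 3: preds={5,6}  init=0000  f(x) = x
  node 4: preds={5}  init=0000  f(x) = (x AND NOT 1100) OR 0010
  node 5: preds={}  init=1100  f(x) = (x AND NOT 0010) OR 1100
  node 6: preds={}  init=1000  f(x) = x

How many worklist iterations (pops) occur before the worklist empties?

9

Worklist (9 pops):
  #1 pop 0: in=0000 → 0000 (no change)
  #2 pop 1: in=1100 → 1000 (was 0000); enqueue []
  #3 pop 2: in=1100 → 1111 (was 0000); enqueue [1]
  #4 pop 3: in=1100 → 1100 (was 0000); enqueue [0]
  #5 pop 4: in=1100 → 0010 (was 0000); enqueue []
  #6 pop 5: in=0000 → 1100 (no change)
  #7 pop 6: in=0000 → 1000 (no change)
  #8 pop 1: in=1111 → 1011 (was 1000); enqueue []
  #9 pop 0: in=1100 → 1100 (was 0000); enqueue []

Fixpoint:
  val[0] = 1100
  val[1] = 1011
  val[2] = 1111
  val[3] = 1100
  val[4] = 0010
  val[5] = 1100
  val[6] = 1000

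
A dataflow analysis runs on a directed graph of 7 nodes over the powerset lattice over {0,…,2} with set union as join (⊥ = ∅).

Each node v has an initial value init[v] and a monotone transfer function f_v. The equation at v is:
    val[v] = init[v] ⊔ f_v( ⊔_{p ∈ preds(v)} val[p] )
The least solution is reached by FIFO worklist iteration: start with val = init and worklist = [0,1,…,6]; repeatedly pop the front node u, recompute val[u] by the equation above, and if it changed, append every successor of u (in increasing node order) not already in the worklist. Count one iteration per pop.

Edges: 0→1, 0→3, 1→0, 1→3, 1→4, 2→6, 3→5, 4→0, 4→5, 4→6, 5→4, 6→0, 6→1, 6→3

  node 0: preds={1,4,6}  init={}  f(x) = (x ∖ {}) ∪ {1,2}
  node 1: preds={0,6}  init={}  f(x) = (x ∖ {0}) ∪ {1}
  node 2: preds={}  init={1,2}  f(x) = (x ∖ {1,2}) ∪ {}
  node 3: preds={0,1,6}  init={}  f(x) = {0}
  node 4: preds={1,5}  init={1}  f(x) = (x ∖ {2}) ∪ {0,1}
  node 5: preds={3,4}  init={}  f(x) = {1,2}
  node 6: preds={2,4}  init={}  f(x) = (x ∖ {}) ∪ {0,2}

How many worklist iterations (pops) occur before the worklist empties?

11

Trace (11 dequeues):
  [1] u=0 | in {1} | out {1,2} | prev {} | push {}
  [2] u=1 | in {1,2} | out {1,2} | prev {} | push {0}
  [3] u=2 | in {} | out {1,2} | ==
  [4] u=3 | in {1,2} | out {0} | prev {} | push {}
  [5] u=4 | in {1,2} | out {0,1} | prev {1} | push {}
  [6] u=5 | in {0,1} | out {1,2} | prev {} | push {4}
  [7] u=6 | in {0,1,2} | out {0,1,2} | prev {} | push {1,3}
  [8] u=0 | in {0,1,2} | out {0,1,2} | prev {1,2} | push {}
  [9] u=4 | in {1,2} | out {0,1} | ==
  [10] u=1 | in {0,1,2} | out {1,2} | ==
  [11] u=3 | in {0,1,2} | out {0} | ==

Converged values:
  [0] {0,1,2}
  [1] {1,2}
  [2] {1,2}
  [3] {0}
  [4] {0,1}
  [5] {1,2}
  [6] {0,1,2}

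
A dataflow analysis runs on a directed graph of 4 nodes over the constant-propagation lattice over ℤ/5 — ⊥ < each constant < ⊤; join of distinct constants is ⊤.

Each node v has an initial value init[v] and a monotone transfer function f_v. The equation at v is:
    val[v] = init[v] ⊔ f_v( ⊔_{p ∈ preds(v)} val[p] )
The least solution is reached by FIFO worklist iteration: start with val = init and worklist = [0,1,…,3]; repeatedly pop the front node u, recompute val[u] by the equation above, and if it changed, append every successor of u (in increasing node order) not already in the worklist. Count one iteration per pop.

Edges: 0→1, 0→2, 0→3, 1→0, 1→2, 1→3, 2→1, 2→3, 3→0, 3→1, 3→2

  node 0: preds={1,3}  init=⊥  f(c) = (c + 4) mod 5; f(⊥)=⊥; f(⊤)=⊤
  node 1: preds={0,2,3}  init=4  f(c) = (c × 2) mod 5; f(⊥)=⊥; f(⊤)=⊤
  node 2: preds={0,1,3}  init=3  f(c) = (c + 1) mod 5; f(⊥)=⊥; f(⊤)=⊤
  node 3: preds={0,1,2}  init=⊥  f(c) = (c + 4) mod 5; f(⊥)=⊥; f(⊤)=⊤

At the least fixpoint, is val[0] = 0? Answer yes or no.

no

Worklist (8 pops):
  #1 pop 0: in=4 → 3 (was ⊥); enqueue []
  #2 pop 1: in=3 → ⊤ (was 4); enqueue [0]
  #3 pop 2: in=⊤ → ⊤ (was 3); enqueue [1]
  #4 pop 3: in=⊤ → ⊤ (was ⊥); enqueue [2]
  #5 pop 0: in=⊤ → ⊤ (was 3); enqueue [3]
  #6 pop 1: in=⊤ → ⊤ (no change)
  #7 pop 2: in=⊤ → ⊤ (no change)
  #8 pop 3: in=⊤ → ⊤ (no change)

Fixpoint:
  val[0] = ⊤
  val[1] = ⊤
  val[2] = ⊤
  val[3] = ⊤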